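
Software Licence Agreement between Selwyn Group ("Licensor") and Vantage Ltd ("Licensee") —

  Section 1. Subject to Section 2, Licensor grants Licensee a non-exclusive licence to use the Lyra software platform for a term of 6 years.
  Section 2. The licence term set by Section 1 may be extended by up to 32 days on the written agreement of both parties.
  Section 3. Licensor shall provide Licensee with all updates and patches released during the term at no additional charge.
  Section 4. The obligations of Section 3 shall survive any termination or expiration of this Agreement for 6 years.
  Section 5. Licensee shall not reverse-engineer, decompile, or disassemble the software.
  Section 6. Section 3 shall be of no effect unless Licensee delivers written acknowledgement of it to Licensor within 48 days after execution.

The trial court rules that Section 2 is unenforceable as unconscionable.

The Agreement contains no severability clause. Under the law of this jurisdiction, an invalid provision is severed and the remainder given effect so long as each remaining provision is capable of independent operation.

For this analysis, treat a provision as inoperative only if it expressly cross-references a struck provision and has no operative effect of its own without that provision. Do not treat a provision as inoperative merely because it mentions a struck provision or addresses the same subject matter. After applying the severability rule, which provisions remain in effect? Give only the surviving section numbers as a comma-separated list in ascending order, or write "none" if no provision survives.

Section 2 is struck. Section 1 mentions Section 2 but its own obligation stands independently of Section 2, so Section 1 is not affected. Nothing else in the Agreement is defined by reference to Section 2. Under the stated default rule, only provisions that cannot operate independently fall away; the rest are enforced. That leaves Section 1, Section 3, Section 4, Section 5, and Section 6 in effect.

1, 3, 4, 5, 6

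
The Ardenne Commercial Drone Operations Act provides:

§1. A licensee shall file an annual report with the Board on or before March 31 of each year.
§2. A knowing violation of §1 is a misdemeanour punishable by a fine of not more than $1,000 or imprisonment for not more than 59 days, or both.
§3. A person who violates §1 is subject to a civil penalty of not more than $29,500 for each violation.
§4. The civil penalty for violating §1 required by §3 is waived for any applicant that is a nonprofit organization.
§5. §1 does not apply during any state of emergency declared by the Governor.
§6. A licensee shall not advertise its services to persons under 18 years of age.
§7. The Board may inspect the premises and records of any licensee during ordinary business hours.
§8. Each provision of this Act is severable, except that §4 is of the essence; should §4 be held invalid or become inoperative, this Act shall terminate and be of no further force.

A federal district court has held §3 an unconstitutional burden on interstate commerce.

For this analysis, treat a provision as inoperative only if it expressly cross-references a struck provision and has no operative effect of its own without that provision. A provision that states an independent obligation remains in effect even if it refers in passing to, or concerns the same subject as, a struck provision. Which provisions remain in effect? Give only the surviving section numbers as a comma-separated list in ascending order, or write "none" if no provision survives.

none

§3 is struck. §4 operates only by reference to §3, so it falls with §3. §8 makes §4 an essential term, and §4 has been rendered inoperative by the cascade; under §8, the entire Act is therefore void. No provision of the Act survives.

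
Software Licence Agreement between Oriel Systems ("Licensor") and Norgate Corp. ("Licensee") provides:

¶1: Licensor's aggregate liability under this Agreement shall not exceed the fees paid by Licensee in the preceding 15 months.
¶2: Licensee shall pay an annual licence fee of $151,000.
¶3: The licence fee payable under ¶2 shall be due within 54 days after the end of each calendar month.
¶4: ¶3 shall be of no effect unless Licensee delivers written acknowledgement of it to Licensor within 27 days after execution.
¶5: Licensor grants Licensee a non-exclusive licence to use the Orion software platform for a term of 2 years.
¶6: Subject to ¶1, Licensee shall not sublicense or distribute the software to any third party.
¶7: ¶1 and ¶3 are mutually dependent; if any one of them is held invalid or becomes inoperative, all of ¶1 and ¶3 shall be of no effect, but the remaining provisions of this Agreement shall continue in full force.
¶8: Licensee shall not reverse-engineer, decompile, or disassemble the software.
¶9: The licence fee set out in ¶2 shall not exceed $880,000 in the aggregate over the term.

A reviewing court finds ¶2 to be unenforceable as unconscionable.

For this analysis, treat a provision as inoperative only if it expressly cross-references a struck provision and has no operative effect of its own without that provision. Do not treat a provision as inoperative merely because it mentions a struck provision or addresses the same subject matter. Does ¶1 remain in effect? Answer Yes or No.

¶2 is struck. ¶3 has no operative effect of its own apart from ¶2 and is therefore inoperative. The whole of ¶9 is the aggregate cap on the licence fee, defined by reference to ¶2, so ¶9 cannot stand once ¶2 is removed. ¶4 has no operative effect of its own apart from ¶3 and is therefore inoperative. ¶6 mentions ¶1 but its own obligation stands independently of ¶1, so ¶6 is not affected. ¶7 declares ¶1 and ¶3 mutually dependent; since one of them has fallen, all of them are of no effect. That brings down ¶1 as well. The remainder continues in force under ¶7. That leaves ¶5, ¶6, ¶7, and ¶8 in effect. ¶1 is among the inoperative provisions, so the answer is no.

No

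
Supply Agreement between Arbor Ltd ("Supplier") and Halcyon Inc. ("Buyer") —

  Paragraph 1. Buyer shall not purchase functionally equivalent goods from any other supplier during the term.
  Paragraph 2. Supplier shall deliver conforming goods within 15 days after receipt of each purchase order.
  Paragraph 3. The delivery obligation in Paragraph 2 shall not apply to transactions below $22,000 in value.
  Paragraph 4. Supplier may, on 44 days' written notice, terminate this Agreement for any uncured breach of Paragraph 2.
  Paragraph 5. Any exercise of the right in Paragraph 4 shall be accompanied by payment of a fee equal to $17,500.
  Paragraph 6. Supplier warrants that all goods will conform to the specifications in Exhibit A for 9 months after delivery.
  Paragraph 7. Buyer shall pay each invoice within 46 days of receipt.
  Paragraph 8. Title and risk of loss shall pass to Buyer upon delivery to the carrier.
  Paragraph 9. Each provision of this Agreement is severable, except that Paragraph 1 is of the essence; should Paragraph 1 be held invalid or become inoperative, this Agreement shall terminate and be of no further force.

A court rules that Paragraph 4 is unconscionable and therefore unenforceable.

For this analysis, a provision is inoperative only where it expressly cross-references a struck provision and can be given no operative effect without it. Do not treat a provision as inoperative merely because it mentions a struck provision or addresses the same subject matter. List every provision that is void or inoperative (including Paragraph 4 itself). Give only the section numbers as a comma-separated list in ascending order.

Paragraph 4 is struck. Paragraph 5 merely fixes the exercise fee for Paragraph 4; with Paragraph 4 gone it has nothing to operate on and falls away. Paragraph 9 makes Paragraph 1 an essential term, but Paragraph 1 is unaffected, so the severability proviso in Paragraph 9 preserves the remaining provisions. That leaves Paragraph 1, Paragraph 2, Paragraph 3, Paragraph 6, Paragraph 7, Paragraph 8, and Paragraph 9 in effect.

4, 5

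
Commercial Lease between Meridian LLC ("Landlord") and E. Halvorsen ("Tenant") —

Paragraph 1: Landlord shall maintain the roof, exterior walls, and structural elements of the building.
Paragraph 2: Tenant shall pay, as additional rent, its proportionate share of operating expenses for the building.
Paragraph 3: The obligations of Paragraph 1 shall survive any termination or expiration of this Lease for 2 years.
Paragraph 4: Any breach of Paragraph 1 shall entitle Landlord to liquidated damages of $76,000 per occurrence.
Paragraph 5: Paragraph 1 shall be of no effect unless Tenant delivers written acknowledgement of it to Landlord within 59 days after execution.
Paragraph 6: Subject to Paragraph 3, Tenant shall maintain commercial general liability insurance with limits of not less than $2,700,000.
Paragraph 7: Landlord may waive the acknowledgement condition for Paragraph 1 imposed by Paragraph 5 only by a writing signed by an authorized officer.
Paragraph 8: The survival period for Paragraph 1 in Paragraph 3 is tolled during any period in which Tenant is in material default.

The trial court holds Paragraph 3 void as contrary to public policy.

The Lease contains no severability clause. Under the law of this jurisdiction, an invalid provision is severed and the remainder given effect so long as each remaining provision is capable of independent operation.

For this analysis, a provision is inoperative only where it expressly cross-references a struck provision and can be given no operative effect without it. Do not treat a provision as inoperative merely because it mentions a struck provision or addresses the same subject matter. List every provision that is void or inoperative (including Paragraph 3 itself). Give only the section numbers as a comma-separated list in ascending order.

Paragraph 3 is struck. Paragraph 8 has no operative effect of its own apart from Paragraph 3 and is therefore inoperative. Paragraph 6 mentions Paragraph 3 but its own obligation stands independently of Paragraph 3, so Paragraph 6 is not affected. With no severability clause, the stated default rule severs what cannot stand and enforces each remaining provision that can operate on its own. That leaves Paragraph 1, Paragraph 2, Paragraph 4, Paragraph 5, Paragraph 6, and Paragraph 7 in effect.

3, 8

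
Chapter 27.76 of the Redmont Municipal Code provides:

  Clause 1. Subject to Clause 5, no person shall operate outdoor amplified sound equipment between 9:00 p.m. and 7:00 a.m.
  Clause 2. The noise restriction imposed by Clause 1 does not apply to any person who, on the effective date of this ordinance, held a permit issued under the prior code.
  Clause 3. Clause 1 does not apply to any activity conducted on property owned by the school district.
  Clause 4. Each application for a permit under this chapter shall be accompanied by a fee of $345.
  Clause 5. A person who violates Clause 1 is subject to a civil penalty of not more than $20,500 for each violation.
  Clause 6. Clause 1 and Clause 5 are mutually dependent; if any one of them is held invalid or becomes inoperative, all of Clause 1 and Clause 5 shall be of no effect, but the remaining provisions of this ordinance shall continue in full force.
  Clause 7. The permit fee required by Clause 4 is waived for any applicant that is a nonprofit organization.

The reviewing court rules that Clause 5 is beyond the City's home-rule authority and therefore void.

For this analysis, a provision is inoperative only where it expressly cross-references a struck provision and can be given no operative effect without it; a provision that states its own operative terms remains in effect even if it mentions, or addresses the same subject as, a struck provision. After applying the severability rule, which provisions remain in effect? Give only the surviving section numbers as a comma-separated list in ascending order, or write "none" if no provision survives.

Clause 5 is struck. No other provision's operative terms depend on Clause 5. Clause 6 declares Clause 1 and Clause 5 mutually dependent; since one of them has fallen, all of them are of no effect. That brings down Clause 1 as well. Clause 2 and Clause 3 in turn depend solely on a provision now struck and likewise fall. The remainder continues in force under Clause 6. The provisions still in force are Clause 4, Clause 6, and Clause 7.

4, 6, 7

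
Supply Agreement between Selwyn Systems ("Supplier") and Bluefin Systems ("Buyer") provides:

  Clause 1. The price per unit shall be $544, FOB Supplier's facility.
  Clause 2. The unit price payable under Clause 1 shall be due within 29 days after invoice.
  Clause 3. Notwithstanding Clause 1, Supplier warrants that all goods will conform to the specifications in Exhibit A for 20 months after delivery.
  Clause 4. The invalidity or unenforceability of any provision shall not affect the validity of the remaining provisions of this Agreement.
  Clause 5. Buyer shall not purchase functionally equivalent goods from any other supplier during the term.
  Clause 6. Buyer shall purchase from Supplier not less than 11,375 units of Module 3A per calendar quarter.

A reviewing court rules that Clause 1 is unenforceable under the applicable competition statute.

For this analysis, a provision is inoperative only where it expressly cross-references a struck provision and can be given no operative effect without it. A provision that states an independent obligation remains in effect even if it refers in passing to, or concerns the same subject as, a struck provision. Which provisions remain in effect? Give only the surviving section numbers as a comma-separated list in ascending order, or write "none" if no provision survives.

Clause 1 is struck. Clause 2 does nothing except set the payment deadline for the unit price by reference to Clause 1; with Clause 1 gone it has no independent effect and is inoperative. Although Clause 3 refers to Clause 1, its operative terms do not depend on Clause 1, so it remains in effect. Clause 4 is a severability clause and preserves every provision that can still be given independent effect. That leaves Clause 3, Clause 4, Clause 5, and Clause 6 in effect.

3, 4, 5, 6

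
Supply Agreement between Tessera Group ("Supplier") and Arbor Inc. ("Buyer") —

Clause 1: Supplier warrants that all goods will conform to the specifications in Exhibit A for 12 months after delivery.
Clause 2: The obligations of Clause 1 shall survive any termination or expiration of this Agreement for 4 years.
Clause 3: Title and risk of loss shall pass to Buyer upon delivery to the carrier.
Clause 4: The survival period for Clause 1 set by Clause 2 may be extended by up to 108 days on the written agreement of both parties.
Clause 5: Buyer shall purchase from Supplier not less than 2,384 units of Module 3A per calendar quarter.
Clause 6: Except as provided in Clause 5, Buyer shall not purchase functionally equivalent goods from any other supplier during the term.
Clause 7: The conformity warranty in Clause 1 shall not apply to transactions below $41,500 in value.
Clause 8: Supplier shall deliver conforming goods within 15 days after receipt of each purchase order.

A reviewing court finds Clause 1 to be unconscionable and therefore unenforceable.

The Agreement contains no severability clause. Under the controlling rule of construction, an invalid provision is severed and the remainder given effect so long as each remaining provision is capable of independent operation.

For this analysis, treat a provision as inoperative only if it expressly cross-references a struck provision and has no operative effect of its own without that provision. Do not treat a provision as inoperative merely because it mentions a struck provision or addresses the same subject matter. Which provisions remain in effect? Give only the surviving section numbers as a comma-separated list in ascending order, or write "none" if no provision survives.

3, 5, 6, 8

Clause 1 is struck. Clause 2 has no operative effect of its own apart from Clause 1 and is therefore inoperative. Clause 7 operates only by reference to Clause 1, so it falls with Clause 1. Clause 4 operates only by reference to Clause 2, so it falls with Clause 2. Under the stated default rule, only provisions that cannot operate independently fall away; the rest are enforced. The provisions still in force are Clause 3, Clause 5, Clause 6, and Clause 8.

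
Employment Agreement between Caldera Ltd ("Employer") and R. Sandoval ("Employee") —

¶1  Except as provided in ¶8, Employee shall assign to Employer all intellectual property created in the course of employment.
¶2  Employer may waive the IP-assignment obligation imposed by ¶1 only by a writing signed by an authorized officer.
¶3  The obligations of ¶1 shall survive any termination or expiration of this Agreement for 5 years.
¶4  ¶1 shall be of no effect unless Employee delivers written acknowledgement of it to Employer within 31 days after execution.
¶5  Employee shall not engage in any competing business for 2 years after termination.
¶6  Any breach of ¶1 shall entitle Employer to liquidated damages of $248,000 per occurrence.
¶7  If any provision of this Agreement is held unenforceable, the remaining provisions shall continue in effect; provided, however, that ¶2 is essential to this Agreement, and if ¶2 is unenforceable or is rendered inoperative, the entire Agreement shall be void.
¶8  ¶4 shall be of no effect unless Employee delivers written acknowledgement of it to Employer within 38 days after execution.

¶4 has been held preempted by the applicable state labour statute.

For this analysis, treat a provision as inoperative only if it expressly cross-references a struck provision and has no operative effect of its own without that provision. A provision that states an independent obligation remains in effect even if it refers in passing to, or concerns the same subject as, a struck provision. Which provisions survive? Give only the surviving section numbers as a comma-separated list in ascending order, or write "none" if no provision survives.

1, 2, 3, 5, 6, 7

¶4 is struck. The only function of ¶8 is the acknowledgement condition for ¶4, so it cannot stand once ¶4 is removed. ¶1 mentions ¶8 but its own obligation stands independently of ¶8, so ¶1 is not affected. ¶7 makes ¶2 an essential term, but ¶2 is unaffected, so the severability proviso in ¶7 preserves the remaining provisions. The provisions still in force are ¶1, ¶2, ¶3, ¶5, ¶6, and ¶7.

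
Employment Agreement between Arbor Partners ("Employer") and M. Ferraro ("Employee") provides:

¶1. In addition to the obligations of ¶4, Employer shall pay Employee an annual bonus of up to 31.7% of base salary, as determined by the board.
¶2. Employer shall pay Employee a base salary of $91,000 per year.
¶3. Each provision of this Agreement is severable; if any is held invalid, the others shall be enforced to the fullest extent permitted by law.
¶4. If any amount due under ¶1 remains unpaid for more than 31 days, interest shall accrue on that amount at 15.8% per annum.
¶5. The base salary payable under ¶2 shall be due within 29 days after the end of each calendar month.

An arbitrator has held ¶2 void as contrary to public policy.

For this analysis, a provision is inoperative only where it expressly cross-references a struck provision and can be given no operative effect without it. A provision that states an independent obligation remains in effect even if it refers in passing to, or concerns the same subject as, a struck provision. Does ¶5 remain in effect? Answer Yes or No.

¶2 is struck. The whole of ¶5 is the payment deadline for the base salary, defined by reference to ¶2, so ¶5 cannot stand once ¶2 is removed. ¶3 is a severability clause and preserves every provision that can still be given independent effect. ¶1, ¶3, and ¶4 remain in effect. ¶5 is among the inoperative provisions, so the answer is no.

No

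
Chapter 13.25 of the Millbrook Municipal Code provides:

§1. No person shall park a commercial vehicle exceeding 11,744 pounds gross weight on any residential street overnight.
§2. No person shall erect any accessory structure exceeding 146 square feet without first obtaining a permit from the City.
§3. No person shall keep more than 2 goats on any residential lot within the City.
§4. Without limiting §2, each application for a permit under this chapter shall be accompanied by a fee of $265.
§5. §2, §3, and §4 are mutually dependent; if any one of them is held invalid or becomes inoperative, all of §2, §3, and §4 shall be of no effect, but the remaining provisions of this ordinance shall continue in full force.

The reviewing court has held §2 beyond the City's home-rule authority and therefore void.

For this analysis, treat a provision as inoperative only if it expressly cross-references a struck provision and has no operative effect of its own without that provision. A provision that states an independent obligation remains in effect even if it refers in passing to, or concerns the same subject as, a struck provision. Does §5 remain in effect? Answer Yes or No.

Yes

§2 is struck. Nothing else in the ordinance is defined by reference to §2. §5 declares §2, §3, and §4 mutually dependent; since one of them has fallen, all of them are of no effect. That brings down §3 and §4 as well. The remainder continues in force under §5. §1 and §5 remain in effect. §5 is among the surviving provisions, so the answer is yes.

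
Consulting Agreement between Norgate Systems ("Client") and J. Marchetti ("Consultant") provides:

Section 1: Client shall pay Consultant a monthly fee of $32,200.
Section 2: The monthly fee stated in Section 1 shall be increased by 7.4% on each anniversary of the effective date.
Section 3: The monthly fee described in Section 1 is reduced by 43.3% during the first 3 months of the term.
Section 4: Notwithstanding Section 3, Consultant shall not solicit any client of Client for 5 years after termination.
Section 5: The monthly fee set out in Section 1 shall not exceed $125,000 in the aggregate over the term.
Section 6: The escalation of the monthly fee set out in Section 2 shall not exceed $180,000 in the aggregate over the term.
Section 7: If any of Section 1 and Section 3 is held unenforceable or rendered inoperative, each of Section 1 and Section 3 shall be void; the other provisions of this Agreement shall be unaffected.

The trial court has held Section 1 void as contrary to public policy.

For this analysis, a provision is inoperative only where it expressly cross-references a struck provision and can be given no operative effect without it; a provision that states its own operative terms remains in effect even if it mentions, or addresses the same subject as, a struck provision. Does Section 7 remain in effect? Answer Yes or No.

Section 1 is struck. The whole of Section 2 is the escalation of the monthly fee, defined by reference to Section 1, so Section 2 cannot stand once Section 1 is removed. The whole of Section 3 is the introductory reduction to the monthly fee, defined by reference to Section 1, so Section 3 cannot stand once Section 1 is removed. Section 5 operates only by reference to Section 1, so it falls with Section 1. Section 6 does nothing except set the aggregate cap on the escalation of the monthly fee by reference to Section 2; with Section 2 gone it has no independent effect and is inoperative. Section 4 mentions Section 3 but its own obligation stands independently of Section 3, so Section 4 is not affected. Section 7 declares Section 1 and Section 3 mutually dependent; since one of them has fallen, all of them are of no effect. The remainder continues in force under Section 7. The provisions still in force are Section 4 and Section 7. Section 7 is among the surviving provisions, so the answer is yes.

Yes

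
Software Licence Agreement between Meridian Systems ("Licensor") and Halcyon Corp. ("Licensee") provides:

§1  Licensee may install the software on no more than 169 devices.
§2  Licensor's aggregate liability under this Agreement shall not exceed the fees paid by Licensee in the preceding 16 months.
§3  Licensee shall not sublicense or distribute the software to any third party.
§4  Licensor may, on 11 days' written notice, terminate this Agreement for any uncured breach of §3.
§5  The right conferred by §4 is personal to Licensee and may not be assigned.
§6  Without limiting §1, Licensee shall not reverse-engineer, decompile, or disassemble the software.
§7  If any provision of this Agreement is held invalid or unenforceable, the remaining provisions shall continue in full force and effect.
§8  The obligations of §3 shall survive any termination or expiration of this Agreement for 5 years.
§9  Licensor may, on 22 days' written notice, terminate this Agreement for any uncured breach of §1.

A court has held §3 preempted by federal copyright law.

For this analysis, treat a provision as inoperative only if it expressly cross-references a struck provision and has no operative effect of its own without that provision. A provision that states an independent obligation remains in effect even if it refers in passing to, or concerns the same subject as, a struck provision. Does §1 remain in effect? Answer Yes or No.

§3 is struck. §4 operates only by reference to §3, so it falls with §3. §8 has no operative effect of its own apart from §3 and is therefore inoperative. §5 operates only by reference to §4, so it falls with §4. Under the severability clause in §7, the remaining provisions continue in force. §1, §2, §6, §7, and §9 remain in effect. §1 is among the surviving provisions, so the answer is yes.

Yes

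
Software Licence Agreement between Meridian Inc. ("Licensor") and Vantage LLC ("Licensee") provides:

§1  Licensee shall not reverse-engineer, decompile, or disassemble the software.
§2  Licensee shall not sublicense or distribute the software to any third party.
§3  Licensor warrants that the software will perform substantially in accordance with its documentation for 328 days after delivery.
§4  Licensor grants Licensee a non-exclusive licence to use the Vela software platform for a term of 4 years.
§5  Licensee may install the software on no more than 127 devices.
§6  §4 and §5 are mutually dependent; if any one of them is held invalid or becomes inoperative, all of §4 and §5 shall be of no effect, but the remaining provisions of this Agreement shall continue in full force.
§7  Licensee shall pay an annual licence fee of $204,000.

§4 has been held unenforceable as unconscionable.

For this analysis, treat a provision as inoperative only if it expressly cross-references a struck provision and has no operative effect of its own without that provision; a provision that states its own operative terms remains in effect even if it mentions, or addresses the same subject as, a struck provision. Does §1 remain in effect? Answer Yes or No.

§4 is struck. No other provision's operative terms depend on §4. §6 declares §4 and §5 mutually dependent; since one of them has fallen, all of them are of no effect. That brings down §5 as well. The remainder continues in force under §6. §1, §2, §3, §6, and §7 remain in effect. §1 is among the surviving provisions, so the answer is yes.

Yes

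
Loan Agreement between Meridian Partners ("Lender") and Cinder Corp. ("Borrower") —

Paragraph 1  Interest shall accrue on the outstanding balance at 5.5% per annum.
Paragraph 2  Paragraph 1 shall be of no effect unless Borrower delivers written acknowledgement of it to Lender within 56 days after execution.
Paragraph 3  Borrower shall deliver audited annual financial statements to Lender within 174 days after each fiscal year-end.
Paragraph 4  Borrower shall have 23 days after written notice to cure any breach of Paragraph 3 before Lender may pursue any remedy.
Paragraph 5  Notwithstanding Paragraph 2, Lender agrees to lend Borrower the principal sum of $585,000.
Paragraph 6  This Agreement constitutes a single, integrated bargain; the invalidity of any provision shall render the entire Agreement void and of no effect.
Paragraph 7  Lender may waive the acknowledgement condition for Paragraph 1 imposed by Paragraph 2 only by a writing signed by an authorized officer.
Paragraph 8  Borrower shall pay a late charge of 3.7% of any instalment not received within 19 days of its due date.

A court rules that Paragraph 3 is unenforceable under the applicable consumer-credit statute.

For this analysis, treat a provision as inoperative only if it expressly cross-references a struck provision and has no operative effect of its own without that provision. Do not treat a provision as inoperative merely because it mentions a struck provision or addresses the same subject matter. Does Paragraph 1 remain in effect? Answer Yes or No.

No

Paragraph 3 is struck. The only function of Paragraph 4 is the cure period for breach of Paragraph 3, so it cannot stand once Paragraph 3 is removed. Paragraph 6 provides that the Agreement is not severable, so the invalidity of any one provision voids the entire Agreement. No provision of the Agreement survives. Paragraph 1 is among the inoperative provisions, so the answer is no.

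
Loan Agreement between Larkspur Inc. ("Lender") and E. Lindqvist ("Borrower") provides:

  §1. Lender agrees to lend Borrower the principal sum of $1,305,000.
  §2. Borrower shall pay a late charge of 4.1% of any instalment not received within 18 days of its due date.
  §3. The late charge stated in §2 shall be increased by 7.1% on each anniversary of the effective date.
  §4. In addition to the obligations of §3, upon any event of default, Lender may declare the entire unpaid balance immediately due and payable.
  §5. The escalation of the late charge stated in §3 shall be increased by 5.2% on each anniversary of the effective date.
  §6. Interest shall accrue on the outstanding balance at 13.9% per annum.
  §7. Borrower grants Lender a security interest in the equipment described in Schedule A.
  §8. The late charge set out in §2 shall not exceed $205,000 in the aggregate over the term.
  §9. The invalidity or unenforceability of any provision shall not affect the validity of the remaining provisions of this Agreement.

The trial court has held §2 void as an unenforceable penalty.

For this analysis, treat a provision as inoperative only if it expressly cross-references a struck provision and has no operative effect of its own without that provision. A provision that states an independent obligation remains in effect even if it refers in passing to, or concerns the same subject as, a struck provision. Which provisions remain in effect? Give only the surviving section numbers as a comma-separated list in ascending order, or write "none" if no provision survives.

1, 4, 6, 7, 9

§2 is struck. §3 has no operative effect of its own apart from §2 and is therefore inoperative. The whole of §8 is the aggregate cap on the late charge, defined by reference to §2, so §8 cannot stand once §2 is removed. §5 has no operative effect of its own apart from §3 and is therefore inoperative. Although §4 refers to §3, its operative terms do not depend on §3, so it remains in effect. Under the severability clause in §9, the remaining provisions continue in force. §1, §4, §6, §7, and §9 remain in effect.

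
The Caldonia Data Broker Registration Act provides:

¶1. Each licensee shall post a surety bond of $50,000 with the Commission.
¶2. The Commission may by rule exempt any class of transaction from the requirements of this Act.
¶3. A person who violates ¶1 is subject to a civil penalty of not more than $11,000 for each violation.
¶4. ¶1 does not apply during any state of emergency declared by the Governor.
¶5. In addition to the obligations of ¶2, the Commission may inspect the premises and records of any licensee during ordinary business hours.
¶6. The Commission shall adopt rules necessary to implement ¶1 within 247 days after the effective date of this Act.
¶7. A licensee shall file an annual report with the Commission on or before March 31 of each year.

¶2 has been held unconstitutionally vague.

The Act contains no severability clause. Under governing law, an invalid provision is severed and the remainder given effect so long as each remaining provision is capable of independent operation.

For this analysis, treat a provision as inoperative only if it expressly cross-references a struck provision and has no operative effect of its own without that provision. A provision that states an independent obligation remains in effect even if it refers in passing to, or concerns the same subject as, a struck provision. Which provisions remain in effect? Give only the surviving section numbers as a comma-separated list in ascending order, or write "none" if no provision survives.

1, 3, 4, 5, 6, 7

¶2 is struck. ¶5 mentions ¶2 but its own obligation stands independently of ¶2, so ¶5 is not affected. No other provision's operative terms depend on ¶2. Under the stated default rule, only provisions that cannot operate independently fall away; the rest are enforced. That leaves ¶1, ¶3, ¶4, ¶5, ¶6, and ¶7 in effect.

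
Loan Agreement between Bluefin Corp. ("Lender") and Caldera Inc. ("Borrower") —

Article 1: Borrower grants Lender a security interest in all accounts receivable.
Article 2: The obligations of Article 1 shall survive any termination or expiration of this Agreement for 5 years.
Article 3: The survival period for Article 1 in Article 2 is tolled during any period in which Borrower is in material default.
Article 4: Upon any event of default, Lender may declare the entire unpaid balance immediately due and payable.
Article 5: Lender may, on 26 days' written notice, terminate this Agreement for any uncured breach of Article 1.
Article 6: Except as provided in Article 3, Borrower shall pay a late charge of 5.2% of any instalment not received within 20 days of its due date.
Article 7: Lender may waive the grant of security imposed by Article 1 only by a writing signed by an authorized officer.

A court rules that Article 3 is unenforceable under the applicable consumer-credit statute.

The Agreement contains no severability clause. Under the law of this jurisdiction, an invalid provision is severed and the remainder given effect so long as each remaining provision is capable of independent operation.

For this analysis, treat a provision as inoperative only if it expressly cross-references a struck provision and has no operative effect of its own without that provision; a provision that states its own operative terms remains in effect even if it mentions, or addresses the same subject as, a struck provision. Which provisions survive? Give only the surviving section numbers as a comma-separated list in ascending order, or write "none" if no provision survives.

Article 3 is struck. Article 6 mentions Article 3 but its own obligation stands independently of Article 3, so Article 6 is not affected. Nothing else in the Agreement is defined by reference to Article 3. Under the stated default rule, only provisions that cannot operate independently fall away; the rest are enforced. The provisions still in force are Article 1, Article 2, Article 4, Article 5, Article 6, and Article 7.

1, 2, 4, 5, 6, 7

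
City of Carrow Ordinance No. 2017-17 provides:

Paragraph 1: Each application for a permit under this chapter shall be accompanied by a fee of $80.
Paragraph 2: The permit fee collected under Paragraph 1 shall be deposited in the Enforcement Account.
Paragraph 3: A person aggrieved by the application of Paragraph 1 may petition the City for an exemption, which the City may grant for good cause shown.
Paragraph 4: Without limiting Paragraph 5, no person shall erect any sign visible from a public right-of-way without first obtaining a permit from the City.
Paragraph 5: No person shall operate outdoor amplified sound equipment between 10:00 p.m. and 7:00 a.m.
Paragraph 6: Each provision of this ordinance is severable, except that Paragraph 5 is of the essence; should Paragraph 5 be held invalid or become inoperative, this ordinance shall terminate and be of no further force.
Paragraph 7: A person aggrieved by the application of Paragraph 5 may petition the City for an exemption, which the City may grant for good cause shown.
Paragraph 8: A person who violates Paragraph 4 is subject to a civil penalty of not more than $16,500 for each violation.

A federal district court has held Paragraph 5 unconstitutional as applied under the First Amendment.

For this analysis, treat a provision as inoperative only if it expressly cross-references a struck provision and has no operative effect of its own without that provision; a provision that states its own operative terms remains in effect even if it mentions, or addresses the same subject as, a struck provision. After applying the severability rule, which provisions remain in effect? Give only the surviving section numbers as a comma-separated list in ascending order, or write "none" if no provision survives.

none

Paragraph 5 is struck. Paragraph 7 operates only by reference to Paragraph 5, so it falls with Paragraph 5. Paragraph 6 makes Paragraph 5 an essential term, and Paragraph 5 is the provision held invalid; under Paragraph 6, the entire ordinance is therefore void. No provision of the ordinance survives.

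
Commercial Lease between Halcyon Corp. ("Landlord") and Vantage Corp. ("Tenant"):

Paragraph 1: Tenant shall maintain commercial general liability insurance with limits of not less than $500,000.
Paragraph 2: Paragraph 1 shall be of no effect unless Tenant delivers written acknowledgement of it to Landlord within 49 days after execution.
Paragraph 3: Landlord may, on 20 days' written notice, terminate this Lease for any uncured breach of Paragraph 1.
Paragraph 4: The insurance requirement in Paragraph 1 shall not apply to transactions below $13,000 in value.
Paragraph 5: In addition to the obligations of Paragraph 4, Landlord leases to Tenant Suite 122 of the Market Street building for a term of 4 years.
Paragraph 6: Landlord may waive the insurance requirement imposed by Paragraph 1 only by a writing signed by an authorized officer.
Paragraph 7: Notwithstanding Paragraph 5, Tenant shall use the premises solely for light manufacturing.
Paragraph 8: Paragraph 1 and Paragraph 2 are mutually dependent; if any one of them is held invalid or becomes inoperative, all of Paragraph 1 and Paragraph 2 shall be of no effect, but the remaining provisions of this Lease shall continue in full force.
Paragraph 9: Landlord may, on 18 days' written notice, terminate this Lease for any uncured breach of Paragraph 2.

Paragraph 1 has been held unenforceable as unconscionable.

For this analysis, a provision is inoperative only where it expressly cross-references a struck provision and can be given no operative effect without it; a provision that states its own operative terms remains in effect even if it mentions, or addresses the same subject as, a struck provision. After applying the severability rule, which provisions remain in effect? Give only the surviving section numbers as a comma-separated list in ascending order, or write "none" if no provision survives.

Paragraph 1 is struck. The only function of Paragraph 2 is the acknowledgement condition for Paragraph 1, so it cannot stand once Paragraph 1 is removed. Paragraph 3 merely fixes the termination right for breach of Paragraph 1; with Paragraph 1 gone it has nothing to operate on and falls away. The whole of Paragraph 4 is the carve-out from the insurance requirement, defined by reference to Paragraph 1, so Paragraph 4 cannot stand once Paragraph 1 is removed. Paragraph 6 operates only by reference to Paragraph 1, so it falls with Paragraph 1. Paragraph 9 has no operative effect of its own apart from Paragraph 2 and is therefore inoperative. Although Paragraph 5 refers to Paragraph 4, its operative terms do not depend on Paragraph 4, so it remains in effect. Paragraph 8 declares Paragraph 1 and Paragraph 2 mutually dependent; since one of them has fallen, all of them are of no effect. The remainder continues in force under Paragraph 8. That leaves Paragraph 5, Paragraph 7, and Paragraph 8 in effect.

5, 7, 8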